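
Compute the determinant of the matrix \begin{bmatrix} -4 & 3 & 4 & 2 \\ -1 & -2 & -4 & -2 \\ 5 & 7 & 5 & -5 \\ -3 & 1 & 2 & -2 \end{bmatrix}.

The determinant is 420.

Expand along row 1:
  + (-4) · M_11   where M_11 = det([-2 -4 -2; 7 5 -5; 1 2 -2]) = -54
  − (3) · M_12   where M_12 = det([-1 -4 -2; 5 5 -5; -3 2 -2]) = -150
  + (4) · M_13   where M_13 = det([-1 -2 -2; 5 7 -5; -3 1 -2]) = -93
  − (2) · M_14   where M_14 = det([-1 -2 -4; 5 7 5; -3 1 2]) = -63
det = (+1)·(-4)·(-54) + (-1)·(3)·(-150) + (+1)·(4)·(-93) + (-1)·(2)·(-63) = 420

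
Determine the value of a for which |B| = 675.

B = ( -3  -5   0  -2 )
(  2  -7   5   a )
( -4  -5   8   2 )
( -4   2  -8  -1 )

Expanding along the column containing a, det(B) is linear in a: det(B) = (248)·a + (675).
Set (248)·a + (675) = 675  ⇒  (248)·a = 0  ⇒  a = 0.

0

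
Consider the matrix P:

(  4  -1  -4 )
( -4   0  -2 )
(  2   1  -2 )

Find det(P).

The determinant is 36.

Expand along row 2:
  − (-4) · |-1 -4; 1 -2| = −(-4)·(2 − (-4)) = 24
  − (-2) · |4 -1; 2 1| = −(-2)·(4 − (-2)) = 12
Sum: (24) + (12) = 36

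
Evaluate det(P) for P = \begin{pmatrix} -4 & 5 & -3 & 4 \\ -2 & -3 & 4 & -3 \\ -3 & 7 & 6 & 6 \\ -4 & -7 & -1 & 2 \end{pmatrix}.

The determinant is 2264.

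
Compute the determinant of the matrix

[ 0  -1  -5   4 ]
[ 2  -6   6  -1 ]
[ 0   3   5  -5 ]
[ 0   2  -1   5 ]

Expand along column 1 (it has 3 zeros):
  − (2) · M_21   where M_21 = det([-1 -5 4; 3 5 -5; 2 -1 5]) = 53
det = (-1)·(2)·(53) = -106

-106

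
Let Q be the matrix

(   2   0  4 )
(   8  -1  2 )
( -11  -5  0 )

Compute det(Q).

|Q| = -184

Expand along row 1:
  + 2 · |-1 2; -5 0| = 2·(0 − (-10)) = 20
  + 4 · |8 -1; -11 -5| = 4·(-40 − 11) = -204
Sum: (20) + (-204) = -184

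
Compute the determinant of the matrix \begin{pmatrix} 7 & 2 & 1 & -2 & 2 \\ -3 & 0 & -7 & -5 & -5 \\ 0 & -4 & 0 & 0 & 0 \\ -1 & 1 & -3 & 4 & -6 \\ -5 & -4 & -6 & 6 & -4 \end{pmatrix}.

Expand along row 3 (it has 4 zeros):
  − (-4) · M_32   where M_32 = det([7 1 -2 2; -3 -7 -5 -5; -1 -3 4 -6; -5 -6 6 -4]) = -1890
det = (-1)·(-4)·(-1890) = -7560

-7560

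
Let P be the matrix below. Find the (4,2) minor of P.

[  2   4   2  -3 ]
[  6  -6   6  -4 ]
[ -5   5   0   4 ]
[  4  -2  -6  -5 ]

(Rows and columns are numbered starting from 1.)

-50

Delete row 4 and column 2; the remaining 3×3 submatrix is [2 2 -3; 6 6 -4; -5 0 4].
Its determinant is -50.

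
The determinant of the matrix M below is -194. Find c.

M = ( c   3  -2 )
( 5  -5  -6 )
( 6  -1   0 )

6

Expanding along the row containing c, det(M) is linear in c: det(M) = (-6)·c + (-158).
Set (-6)·c + (-158) = -194  ⇒  (-6)·c = -36  ⇒  c = 6.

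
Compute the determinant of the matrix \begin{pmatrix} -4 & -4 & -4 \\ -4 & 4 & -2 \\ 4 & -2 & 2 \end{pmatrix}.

16

Expand along column 1:
  + (-4) · |4 -2; -2 2| = (-4)·(8 − 4) = -16
  − (-4) · |-4 -4; -2 2| = −(-4)·(-8 − 8) = -64
  + 4 · |-4 -4; 4 -2| = 4·(8 − (-16)) = 96
Sum: (-16) + (-64) + (96) = 16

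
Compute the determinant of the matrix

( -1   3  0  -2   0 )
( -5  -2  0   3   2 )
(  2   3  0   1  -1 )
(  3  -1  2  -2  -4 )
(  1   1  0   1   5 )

-718

Expand along column 3 (it has 4 zeros):
  − (2) · M_43   where M_43 = det([-1 3 -2 0; -5 -2 3 2; 2 3 1 -1; 1 1 1 5]) = 359
det = (-1)·(2)·(359) = -718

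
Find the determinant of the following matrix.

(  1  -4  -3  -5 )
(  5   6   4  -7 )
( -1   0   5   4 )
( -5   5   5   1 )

The determinant is -1787.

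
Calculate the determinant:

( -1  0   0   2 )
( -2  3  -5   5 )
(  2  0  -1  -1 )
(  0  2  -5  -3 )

-26

Expand along row 1 (it has 2 zeros):
  + (-1) · M_11   where M_11 = det([3 -5 5; 0 -1 -1; 2 -5 -3]) = 14
  − (2) · M_14   where M_14 = det([-2 3 -5; 2 0 -1; 0 2 -5]) = 6
det = (+1)·(-1)·(14) + (-1)·(2)·(6) = -26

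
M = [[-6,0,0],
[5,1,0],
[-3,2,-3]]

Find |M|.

det(M) = 18

M is lower triangular, so det(M) is the product of the diagonal entries:
det = (-6) · (1) · (-3) = 18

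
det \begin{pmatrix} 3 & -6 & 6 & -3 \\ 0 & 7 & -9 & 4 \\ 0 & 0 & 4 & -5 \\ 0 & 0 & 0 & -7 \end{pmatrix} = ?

The matrix is upper triangular, so the determinant is the product of the diagonal entries:
det = (3) · (7) · (4) · (-7) = -588

-588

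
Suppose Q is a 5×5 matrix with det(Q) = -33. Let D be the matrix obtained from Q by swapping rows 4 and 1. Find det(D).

|D| = 33

Swapping two rows multiplies the determinant by −1.
det(D) = (-1)·(-33) = 33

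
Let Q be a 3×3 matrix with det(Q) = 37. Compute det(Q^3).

det(Q^3) = (det Q)^3 = (37)^3 = 50653

50653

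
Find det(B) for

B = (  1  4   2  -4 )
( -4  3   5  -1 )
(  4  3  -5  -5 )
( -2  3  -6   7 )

Expand along row 1:
  + (1) · M_11   where M_11 = det([3 5 -1; 3 -5 -5; 3 -6 7]) = -372
  − (4) · M_12   where M_12 = det([-4 5 -1; 4 -5 -5; -2 -6 7]) = 204
  + (2) · M_13   where M_13 = det([-4 3 -1; 4 3 -5; -2 3 7]) = -216
  − (-4) · M_14   where M_14 = det([-4 3 5; 4 3 -5; -2 3 -6]) = 204
det = (+1)·(1)·(-372) + (-1)·(4)·(204) + (+1)·(2)·(-216) + (-1)·(-4)·(204) = -804

-804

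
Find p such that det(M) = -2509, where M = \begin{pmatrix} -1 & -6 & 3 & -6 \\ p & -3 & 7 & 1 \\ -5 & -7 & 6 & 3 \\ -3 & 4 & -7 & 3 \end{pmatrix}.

Expanding along the row containing p, det(M) is linear in p: det(M) = (285)·p + (-514).
Set (285)·p + (-514) = -2509  ⇒  (285)·p = -1995  ⇒  p = -7.

-7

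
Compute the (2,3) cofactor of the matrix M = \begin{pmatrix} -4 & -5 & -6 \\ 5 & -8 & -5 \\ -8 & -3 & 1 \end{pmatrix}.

28

Delete row 2 and column 3; the remaining 2×2 submatrix is [-4 -5; -8 -3].
Its determinant is (-4)·(-3) − (-5)·(-8) = -28.
The cofactor carries sign (−1)^(2+3) = −1, so C_{2,3} = −(-28) = 28.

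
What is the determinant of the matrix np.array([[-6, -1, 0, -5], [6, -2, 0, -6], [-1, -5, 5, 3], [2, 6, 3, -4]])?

-3544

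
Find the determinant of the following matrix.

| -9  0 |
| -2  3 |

The determinant is -27.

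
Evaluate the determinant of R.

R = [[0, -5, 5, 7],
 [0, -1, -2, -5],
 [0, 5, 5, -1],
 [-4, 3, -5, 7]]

|R| = -920

Expand along column 1 (it has 3 zeros):
  − (-4) · M_41   where M_41 = det([-5 5 7; -1 -2 -5; 5 5 -1]) = -230
det = (-1)·(-4)·(-230) = -920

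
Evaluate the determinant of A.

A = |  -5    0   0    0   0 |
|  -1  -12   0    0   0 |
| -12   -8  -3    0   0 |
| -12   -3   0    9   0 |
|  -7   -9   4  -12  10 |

The determinant is -16200.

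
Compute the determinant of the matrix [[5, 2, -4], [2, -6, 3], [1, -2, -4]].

Expand along column 1:
  + 5 · |-6 3; -2 -4| = 5·(24 − (-6)) = 150
  − 2 · |2 -4; -2 -4| = −2·(-8 − 8) = 32
  + 1 · |2 -4; -6 3| = 1·(6 − 24) = -18
Sum: (150) + (32) + (-18) = 164

The determinant is 164.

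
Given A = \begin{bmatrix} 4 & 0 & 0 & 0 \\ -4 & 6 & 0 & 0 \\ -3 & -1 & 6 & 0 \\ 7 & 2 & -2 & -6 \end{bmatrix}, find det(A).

A is lower triangular, so det(A) is the product of the diagonal entries:
det = (4) · (6) · (6) · (-6) = -864

The determinant is -864.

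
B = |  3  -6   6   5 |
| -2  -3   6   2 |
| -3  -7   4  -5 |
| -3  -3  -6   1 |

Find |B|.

2520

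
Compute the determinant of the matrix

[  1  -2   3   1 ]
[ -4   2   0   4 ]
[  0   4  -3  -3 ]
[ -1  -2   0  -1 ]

Expand along column 3 (it has 2 zeros):
  + (3) · M_13   where M_13 = det([-4 2 4; 0 4 -3; -1 -2 -1]) = 62
  + (-3) · M_33   where M_33 = det([1 -2 1; -4 2 4; -1 -2 -1]) = 32
det = (+1)·(3)·(62) + (+1)·(-3)·(32) = 90

90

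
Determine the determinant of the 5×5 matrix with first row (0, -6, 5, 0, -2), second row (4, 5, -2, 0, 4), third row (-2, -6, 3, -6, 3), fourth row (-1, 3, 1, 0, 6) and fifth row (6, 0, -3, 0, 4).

Expand along column 4 (it has 4 zeros):
  − (-6) · M_34   where M_34 = det([0 -6 5 -2; 4 5 -2 4; -1 3 1 6; 6 0 -3 4]) = 886
det = (-1)·(-6)·(886) = 5316

The determinant is 5316.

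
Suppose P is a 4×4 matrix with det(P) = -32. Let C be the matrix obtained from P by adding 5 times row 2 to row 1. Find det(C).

Adding a multiple of one row to another leaves the determinant unchanged.
det(C) = (1)·(-32) = -32

det(C) = -32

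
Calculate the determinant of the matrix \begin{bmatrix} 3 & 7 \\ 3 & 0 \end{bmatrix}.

-21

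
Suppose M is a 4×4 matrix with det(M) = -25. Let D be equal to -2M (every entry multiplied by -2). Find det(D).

det(D) = -400

For a 4×4 matrix, det(-2M) = (-2)^4·det(M) = 16·det(M).
det(D) = (16)·(-25) = -400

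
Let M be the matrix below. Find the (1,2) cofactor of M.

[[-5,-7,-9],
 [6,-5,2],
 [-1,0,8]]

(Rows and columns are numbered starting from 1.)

Delete row 1 and column 2; the remaining 2×2 submatrix is [6 2; -1 8].
Its determinant is 6·8 − 2·(-1) = 50.
The cofactor carries sign (−1)^(1+2) = −1, so C_{1,2} = −(50) = -50.

The cofactor is -50.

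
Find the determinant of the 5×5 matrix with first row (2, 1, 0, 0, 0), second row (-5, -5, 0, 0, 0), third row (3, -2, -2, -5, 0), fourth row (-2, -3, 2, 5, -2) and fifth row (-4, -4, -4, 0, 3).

The determinant is 200.

The matrix is block lower-triangular with a 2×2 block and a 3×3 block on the diagonal, so its determinant equals the product of the determinants of the diagonal blocks.
det of the 2×2 block = -5
det of the 3×3 block = -40
det = (-5)·(-40) = 200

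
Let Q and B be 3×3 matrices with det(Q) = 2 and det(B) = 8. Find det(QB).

det(QB) = det(Q)·det(B) = (2)·(8) = 16

|QB| = 16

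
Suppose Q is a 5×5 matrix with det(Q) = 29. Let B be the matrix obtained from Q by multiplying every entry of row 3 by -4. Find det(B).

det(B) = -116

Scaling one row by -4 multiplies the determinant by -4.
det(B) = (-4)·(29) = -116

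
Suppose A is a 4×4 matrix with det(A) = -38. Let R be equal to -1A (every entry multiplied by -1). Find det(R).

For a 4×4 matrix, det(-1A) = (-1)^4·det(A) = 1·det(A).
det(R) = (1)·(-38) = -38

|R| = -38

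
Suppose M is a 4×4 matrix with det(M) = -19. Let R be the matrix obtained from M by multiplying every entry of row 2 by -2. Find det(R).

Scaling one row by -2 multiplies the determinant by -2.
det(R) = (-2)·(-19) = 38

det(R) = 38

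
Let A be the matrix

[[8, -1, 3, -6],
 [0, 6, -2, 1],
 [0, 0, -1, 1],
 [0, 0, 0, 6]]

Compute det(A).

|A| = -288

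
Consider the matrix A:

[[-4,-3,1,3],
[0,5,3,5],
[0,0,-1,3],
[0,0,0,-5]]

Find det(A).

A is upper triangular, so det(A) is the product of the diagonal entries:
det = (-4) · (5) · (-1) · (-5) = -100

-100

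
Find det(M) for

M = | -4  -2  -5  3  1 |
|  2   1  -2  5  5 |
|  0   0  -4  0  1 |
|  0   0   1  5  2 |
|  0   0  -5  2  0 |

det(M) = 0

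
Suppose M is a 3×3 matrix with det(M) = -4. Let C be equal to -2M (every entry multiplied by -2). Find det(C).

32

For a 3×3 matrix, det(-2M) = (-2)^3·det(M) = -8·det(M).
det(C) = (-8)·(-4) = 32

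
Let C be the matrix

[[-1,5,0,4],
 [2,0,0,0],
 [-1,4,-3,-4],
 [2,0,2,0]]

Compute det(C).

Expand along row 2 (it has 3 zeros):
  − (2) · M_21   where M_21 = det([5 0 4; 4 -3 -4; 0 2 0]) = 72
det = (-1)·(2)·(72) = -144

det(C) = -144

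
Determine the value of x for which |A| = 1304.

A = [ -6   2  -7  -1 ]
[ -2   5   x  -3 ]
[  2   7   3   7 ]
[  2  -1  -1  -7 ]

-9

Expanding along the row containing x, det(A) is linear in x: det(A) = (-324)·x + (-1612).
Set (-324)·x + (-1612) = 1304  ⇒  (-324)·x = 2916  ⇒  x = -9.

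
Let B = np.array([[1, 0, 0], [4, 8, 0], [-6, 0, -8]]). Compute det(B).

B is lower triangular, so det(B) is the product of the diagonal entries:
det = (1) · (8) · (-8) = -64

The determinant is -64.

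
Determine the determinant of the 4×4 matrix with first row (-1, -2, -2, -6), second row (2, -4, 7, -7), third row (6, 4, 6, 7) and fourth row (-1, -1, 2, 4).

-199

Expand along row 1:
  + (-1) · M_11   where M_11 = det([-4 7 -7; 4 6 7; -1 2 4]) = -299
  − (-2) · M_12   where M_12 = det([2 7 -7; 6 6 7; -1 2 4]) = -323
  + (-2) · M_13   where M_13 = det([2 -4 -7; 6 4 7; -1 -1 4]) = 184
  − (-6) · M_14   where M_14 = det([2 -4 7; 6 4 6; -1 -1 2]) = 86
det = (+1)·(-1)·(-299) + (-1)·(-2)·(-323) + (+1)·(-2)·(184) + (-1)·(-6)·(86) = -199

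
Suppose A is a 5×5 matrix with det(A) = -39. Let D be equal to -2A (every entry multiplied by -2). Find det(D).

det(D) = 1248

For a 5×5 matrix, det(-2A) = (-2)^5·det(A) = -32·det(A).
det(D) = (-32)·(-39) = 1248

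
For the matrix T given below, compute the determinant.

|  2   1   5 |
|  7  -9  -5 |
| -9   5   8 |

Expand along row 1:
  + 2 · |-9 -5; 5 8| = 2·(-72 − (-25)) = -94
  − 1 · |7 -5; -9 8| = −1·(56 − 45) = -11
  + 5 · |7 -9; -9 5| = 5·(35 − 81) = -230
Sum: (-94) + (-11) + (-230) = -335

det(T) = -335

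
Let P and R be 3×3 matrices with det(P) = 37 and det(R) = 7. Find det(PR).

The determinant is 259.

det(PR) = det(P)·det(R) = (37)·(7) = 259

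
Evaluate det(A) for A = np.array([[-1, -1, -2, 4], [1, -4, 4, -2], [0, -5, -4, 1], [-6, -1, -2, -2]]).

Expand along row 3 (it has 1 zero):
  − (-5) · M_32   where M_32 = det([-1 -2 4; 1 4 -2; -6 -2 -2]) = 72
  + (-4) · M_33   where M_33 = det([-1 -1 4; 1 -4 -2; -6 -1 -2]) = -120
  − (1) · M_34   where M_34 = det([-1 -1 -2; 1 -4 4; -6 -1 -2]) = 60
det = (-1)·(-5)·(72) + (+1)·(-4)·(-120) + (-1)·(1)·(60) = 780

The determinant is 780.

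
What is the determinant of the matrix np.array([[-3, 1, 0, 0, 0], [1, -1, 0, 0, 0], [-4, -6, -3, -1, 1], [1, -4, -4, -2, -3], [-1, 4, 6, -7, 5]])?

262

The matrix is block lower-triangular with a 2×2 block and a 3×3 block on the diagonal, so its determinant equals the product of the determinants of the diagonal blocks.
det of the 2×2 block = 2
det of the 3×3 block = 131
det = (2)·(131) = 262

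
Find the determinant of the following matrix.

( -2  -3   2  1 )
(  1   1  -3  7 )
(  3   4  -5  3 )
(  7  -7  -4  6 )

219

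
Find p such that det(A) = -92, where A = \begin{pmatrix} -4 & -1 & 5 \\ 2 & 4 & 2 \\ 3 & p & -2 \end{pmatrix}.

-3

Expanding along the column containing p, det(A) is linear in p: det(A) = (18)·p + (-38).
Set (18)·p + (-38) = -92  ⇒  (18)·p = -54  ⇒  p = -3.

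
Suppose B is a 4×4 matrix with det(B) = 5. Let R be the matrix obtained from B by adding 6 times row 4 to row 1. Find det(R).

The determinant is 5.

Adding a multiple of one row to another leaves the determinant unchanged.
det(R) = (1)·(5) = 5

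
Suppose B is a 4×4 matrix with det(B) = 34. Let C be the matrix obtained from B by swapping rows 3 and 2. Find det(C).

Swapping two rows multiplies the determinant by −1.
det(C) = (-1)·(34) = -34

-34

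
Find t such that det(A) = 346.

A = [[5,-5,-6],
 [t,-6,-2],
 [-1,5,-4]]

-3

Expanding along the column containing t, det(A) is linear in t: det(A) = (-50)·t + (196).
Set (-50)·t + (196) = 346  ⇒  (-50)·t = 150  ⇒  t = -3.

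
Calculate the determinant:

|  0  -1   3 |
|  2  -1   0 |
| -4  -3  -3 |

The determinant is -36.

Expand along column 1:
  − 2 · |-1 3; -3 -3| = −2·(3 − (-9)) = -24
  + (-4) · |-1 3; -1 0| = (-4)·(0 − (-3)) = -12
Sum: (-24) + (-12) = -36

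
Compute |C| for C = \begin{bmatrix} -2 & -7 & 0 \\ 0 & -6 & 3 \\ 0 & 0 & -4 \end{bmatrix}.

C is upper triangular, so det(C) is the product of the diagonal entries:
det = (-2) · (-6) · (-4) = -48

-48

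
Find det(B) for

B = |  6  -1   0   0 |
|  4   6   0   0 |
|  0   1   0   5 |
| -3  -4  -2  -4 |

B is block lower-triangular with a 2×2 block and a 2×2 block on the diagonal, so its determinant equals the product of the determinants of the diagonal blocks.
det of the 2×2 block = 40
det of the 2×2 block = 10
det = (40)·(10) = 400

400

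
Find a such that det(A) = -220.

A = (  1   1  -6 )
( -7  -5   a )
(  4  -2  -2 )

Expanding along the column containing a, det(A) is linear in a: det(A) = (6)·a + (-208).
Set (6)·a + (-208) = -220  ⇒  (6)·a = -12  ⇒  a = -2.

-2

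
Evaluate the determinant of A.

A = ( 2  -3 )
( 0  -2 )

|A| = -4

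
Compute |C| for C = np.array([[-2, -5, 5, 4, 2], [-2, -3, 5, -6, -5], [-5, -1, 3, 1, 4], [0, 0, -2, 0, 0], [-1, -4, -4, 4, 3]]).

-466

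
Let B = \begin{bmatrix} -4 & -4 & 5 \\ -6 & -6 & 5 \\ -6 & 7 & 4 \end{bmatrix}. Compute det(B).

Expand along column 1:
  + (-4) · |-6 5; 7 4| = (-4)·(-24 − 35) = 236
  − (-6) · |-4 5; 7 4| = −(-6)·(-16 − 35) = -306
  + (-6) · |-4 5; -6 5| = (-6)·(-20 − (-30)) = -60
Sum: (236) + (-306) + (-60) = -130

-130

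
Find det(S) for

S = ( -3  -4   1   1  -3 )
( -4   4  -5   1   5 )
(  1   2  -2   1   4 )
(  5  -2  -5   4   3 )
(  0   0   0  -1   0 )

The determinant is -392.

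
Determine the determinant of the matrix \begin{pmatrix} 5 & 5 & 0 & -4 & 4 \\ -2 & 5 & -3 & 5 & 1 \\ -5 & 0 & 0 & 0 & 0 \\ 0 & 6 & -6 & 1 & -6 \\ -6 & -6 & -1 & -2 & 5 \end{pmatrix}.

-13410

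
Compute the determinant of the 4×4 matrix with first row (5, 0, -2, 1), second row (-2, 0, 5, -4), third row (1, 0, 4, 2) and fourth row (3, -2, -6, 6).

-234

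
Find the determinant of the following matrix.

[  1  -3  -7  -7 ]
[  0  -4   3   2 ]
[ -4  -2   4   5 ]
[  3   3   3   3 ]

180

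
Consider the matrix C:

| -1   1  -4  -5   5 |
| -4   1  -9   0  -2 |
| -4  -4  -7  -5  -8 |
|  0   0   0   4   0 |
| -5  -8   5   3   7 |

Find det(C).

-7008

Expand along row 4 (it has 4 zeros):
  + (4) · M_44   where M_44 = det([-1 1 -4 5; -4 1 -9 -2; -4 -4 -7 -8; -5 -8 5 7]) = -1752
det = (+1)·(4)·(-1752) = -7008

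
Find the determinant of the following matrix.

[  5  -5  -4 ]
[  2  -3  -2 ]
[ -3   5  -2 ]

26

Expand along row 1:
  + 5 · |-3 -2; 5 -2| = 5·(6 − (-10)) = 80
  − (-5) · |2 -2; -3 -2| = −(-5)·(-4 − 6) = -50
  + (-4) · |2 -3; -3 5| = (-4)·(10 − 9) = -4
Sum: (80) + (-50) + (-4) = 26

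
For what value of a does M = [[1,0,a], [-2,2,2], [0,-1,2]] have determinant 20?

a = 7

Expanding along the row containing a, det(M) is linear in a: det(M) = (2)·a + (6).
Set (2)·a + (6) = 20  ⇒  (2)·a = 14  ⇒  a = 7.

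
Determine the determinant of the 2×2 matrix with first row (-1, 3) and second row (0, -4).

4

det = (-1)·(-4) − 3·0 = 4 − 0 = 4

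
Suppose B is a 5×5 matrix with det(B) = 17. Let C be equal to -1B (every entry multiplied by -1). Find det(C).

For a 5×5 matrix, det(-1B) = (-1)^5·det(B) = -1·det(B).
det(C) = (-1)·(17) = -17

The determinant is -17.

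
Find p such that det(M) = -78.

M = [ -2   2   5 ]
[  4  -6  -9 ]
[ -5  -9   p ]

Expanding along the column containing p, det(M) is linear in p: det(M) = (4)·p + (-78).
Set (4)·p + (-78) = -78  ⇒  (4)·p = 0  ⇒  p = 0.

p = 0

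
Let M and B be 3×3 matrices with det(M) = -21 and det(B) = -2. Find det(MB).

det(MB) = det(M)·det(B) = (-21)·(-2) = 42

42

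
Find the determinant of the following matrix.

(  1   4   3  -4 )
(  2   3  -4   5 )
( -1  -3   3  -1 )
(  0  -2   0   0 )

56

Expand along row 4 (it has 3 zeros):
  + (-2) · M_42   where M_42 = det([1 3 -4; 2 -4 5; -1 3 -1]) = -28
det = (+1)·(-2)·(-28) = 56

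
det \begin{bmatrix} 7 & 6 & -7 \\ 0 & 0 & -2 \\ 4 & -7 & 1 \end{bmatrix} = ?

Expand along row 2:
  − (-2) · |7 6; 4 -7| = −(-2)·(-49 − 24) = -146

-146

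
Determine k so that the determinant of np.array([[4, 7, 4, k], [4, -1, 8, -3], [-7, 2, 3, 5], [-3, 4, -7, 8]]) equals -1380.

Expanding along the column containing k, det(B) is linear in k: det(B) = (222)·k + (-2490).
Set (222)·k + (-2490) = -1380  ⇒  (222)·k = 1110  ⇒  k = 5.

k = 5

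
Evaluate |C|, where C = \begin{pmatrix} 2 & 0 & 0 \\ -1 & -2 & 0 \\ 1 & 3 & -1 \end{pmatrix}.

C is lower triangular, so det(C) is the product of the diagonal entries:
det = (2) · (-2) · (-1) = 4

4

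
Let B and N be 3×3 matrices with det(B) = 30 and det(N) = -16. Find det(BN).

det(BN) = -480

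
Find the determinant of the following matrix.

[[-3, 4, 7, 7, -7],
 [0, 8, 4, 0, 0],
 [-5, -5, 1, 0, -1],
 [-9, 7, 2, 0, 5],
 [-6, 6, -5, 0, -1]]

-22792

Expand along column 4 (it has 4 zeros):
  − (7) · M_14   where M_14 = det([0 8 4 0; -5 -5 1 -1; -9 7 2 5; -6 6 -5 -1]) = 3256
det = (-1)·(7)·(3256) = -22792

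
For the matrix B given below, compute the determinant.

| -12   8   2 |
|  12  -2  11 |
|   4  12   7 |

Expand along column 1:
  + (-12) · |-2 11; 12 7| = (-12)·(-14 − 132) = 1752
  − 12 · |8 2; 12 7| = −12·(56 − 24) = -384
  + 4 · |8 2; -2 11| = 4·(88 − (-4)) = 368
Sum: (1752) + (-384) + (368) = 1736

The determinant is 1736.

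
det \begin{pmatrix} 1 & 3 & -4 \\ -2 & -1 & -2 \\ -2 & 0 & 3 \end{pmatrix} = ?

The determinant is 35.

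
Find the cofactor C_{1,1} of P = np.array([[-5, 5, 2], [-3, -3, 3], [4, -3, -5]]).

Delete row 1 and column 1; the remaining 2×2 submatrix is [-3 3; -3 -5].
Its determinant is (-3)·(-5) − 3·(-3) = 24.
The cofactor carries sign (−1)^(1+1) = +1, so C_{1,1} = +(24) = 24.

24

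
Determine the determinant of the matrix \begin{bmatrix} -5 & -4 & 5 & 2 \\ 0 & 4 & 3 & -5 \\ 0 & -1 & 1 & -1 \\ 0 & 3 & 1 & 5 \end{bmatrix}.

-250

Expand along column 1 (it has 3 zeros):
  + (-5) · M_11   where M_11 = det([4 3 -5; -1 1 -1; 3 1 5]) = 50
det = (+1)·(-5)·(50) = -250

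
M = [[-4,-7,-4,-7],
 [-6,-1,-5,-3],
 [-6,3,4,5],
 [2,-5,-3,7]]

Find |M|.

-4084

Expand along row 1:
  + (-4) · M_11   where M_11 = det([-1 -5 -3; 3 4 5; -5 -3 7]) = 154
  − (-7) · M_12   where M_12 = det([-6 -5 -3; -6 4 5; 2 -3 7]) = -548
  + (-4) · M_13   where M_13 = det([-6 -1 -3; -6 3 5; 2 -5 7]) = -400
  − (-7) · M_14   where M_14 = det([-6 -1 -5; -6 3 4; 2 -5 -3]) = -176
det = (+1)·(-4)·(154) + (-1)·(-7)·(-548) + (+1)·(-4)·(-400) + (-1)·(-7)·(-176) = -4084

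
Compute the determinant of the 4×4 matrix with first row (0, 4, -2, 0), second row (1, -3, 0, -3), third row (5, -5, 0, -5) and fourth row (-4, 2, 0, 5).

Expand along column 3 (it has 3 zeros):
  + (-2) · M_13   where M_13 = det([1 -3 -3; 5 -5 -5; -4 2 5]) = 30
det = (+1)·(-2)·(30) = -60

-60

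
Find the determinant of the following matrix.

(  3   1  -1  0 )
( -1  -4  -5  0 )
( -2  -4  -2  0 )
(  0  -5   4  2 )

-48

Expand along column 4 (it has 3 zeros):
  + (2) · M_44   where M_44 = det([3 1 -1; -1 -4 -5; -2 -4 -2]) = -24
det = (+1)·(2)·(-24) = -48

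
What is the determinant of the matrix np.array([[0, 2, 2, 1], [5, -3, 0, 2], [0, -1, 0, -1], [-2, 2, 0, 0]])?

Expand along column 3 (it has 3 zeros):
  + (2) · M_13   where M_13 = det([5 -3 2; 0 -1 -1; -2 2 0]) = 0
det = (+1)·(2)·(0) = 0

The determinant is 0.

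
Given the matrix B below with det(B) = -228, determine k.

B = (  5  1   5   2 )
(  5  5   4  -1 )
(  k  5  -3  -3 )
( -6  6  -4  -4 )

1

Expanding along the row containing k, det(B) is linear in k: det(B) = (-38)·k + (-190).
Set (-38)·k + (-190) = -228  ⇒  (-38)·k = -38  ⇒  k = 1.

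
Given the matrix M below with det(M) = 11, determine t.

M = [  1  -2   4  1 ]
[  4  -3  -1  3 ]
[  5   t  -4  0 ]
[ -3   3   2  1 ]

Expanding along the column containing t, det(M) is linear in t: det(M) = (54)·t + (227).
Set (54)·t + (227) = 11  ⇒  (54)·t = -216  ⇒  t = -4.

t = -4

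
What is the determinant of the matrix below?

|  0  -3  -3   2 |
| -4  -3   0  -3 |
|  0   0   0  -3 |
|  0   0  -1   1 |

36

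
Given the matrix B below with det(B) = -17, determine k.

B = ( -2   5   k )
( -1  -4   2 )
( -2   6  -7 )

Expanding along the column containing k, det(B) is linear in k: det(B) = (-14)·k + (-87).
Set (-14)·k + (-87) = -17  ⇒  (-14)·k = 70  ⇒  k = -5.

k = -5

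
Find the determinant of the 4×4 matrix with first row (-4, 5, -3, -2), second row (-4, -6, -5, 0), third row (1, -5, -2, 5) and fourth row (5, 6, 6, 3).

The determinant is -252.

Expand along row 2 (it has 1 zero):
  − (-4) · M_21   where M_21 = det([5 -3 -2; -5 -2 5; 6 6 3]) = -279
  + (-6) · M_22   where M_22 = det([-4 -3 -2; 1 -2 5; 5 6 3]) = 46
  − (-5) · M_23   where M_23 = det([-4 5 -2; 1 -5 5; 5 6 3]) = 228
det = (-1)·(-4)·(-279) + (+1)·(-6)·(46) + (-1)·(-5)·(228) = -252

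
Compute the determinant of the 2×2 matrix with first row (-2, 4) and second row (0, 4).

-8

det = (-2)·4 − 4·0 = -8 − 0 = -8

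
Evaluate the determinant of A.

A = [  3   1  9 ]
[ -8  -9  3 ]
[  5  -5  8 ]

Expand along column 1:
  + 3 · |-9 3; -5 8| = 3·(-72 − (-15)) = -171
  − (-8) · |1 9; -5 8| = −(-8)·(8 − (-45)) = 424
  + 5 · |1 9; -9 3| = 5·(3 − (-81)) = 420
Sum: (-171) + (424) + (420) = 673

det(A) = 673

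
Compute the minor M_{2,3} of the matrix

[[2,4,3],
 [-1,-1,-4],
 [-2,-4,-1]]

0

Delete row 2 and column 3; the remaining 2×2 submatrix is [2 4; -2 -4].
Its determinant is 2·(-4) − 4·(-2) = 0.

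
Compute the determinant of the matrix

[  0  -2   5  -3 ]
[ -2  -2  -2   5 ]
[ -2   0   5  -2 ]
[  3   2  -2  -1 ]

-84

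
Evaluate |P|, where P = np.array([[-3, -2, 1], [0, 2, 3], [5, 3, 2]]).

Expand along column 1:
  + (-3) · |2 3; 3 2| = (-3)·(4 − 9) = 15
  + 5 · |-2 1; 2 3| = 5·(-6 − 2) = -40
Sum: (15) + (-40) = -25

|P| = -25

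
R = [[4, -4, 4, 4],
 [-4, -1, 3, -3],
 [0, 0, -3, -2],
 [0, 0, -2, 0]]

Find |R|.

The determinant is 80.

R is block upper-triangular with a 2×2 block and a 2×2 block on the diagonal, so its determinant equals the product of the determinants of the diagonal blocks.
det of the 2×2 block = -20
det of the 2×2 block = -4
det = (-20)·(-4) = 80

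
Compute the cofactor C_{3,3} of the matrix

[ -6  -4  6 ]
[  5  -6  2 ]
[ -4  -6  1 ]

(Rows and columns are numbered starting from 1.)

Delete row 3 and column 3; the remaining 2×2 submatrix is [-6 -4; 5 -6].
Its determinant is (-6)·(-6) − (-4)·5 = 56.
The cofactor carries sign (−1)^(3+3) = +1, so C_{3,3} = +(56) = 56.

The cofactor is 56.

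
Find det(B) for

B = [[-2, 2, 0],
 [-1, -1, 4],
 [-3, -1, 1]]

-28

Expand along column 3:
  − 4 · |-2 2; -3 -1| = −4·(2 − (-6)) = -32
  + 1 · |-2 2; -1 -1| = 1·(2 − (-2)) = 4
Sum: (-32) + (4) = -28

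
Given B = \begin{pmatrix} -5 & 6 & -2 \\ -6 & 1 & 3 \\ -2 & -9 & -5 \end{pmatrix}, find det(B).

-438

Expand along column 1:
  + (-5) · |1 3; -9 -5| = (-5)·(-5 − (-27)) = -110
  − (-6) · |6 -2; -9 -5| = −(-6)·(-30 − 18) = -288
  + (-2) · |6 -2; 1 3| = (-2)·(18 − (-2)) = -40
Sum: (-110) + (-288) + (-40) = -438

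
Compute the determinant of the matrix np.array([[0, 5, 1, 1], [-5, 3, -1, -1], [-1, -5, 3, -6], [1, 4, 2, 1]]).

The determinant is 90.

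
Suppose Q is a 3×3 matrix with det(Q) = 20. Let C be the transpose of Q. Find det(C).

det(Qᵀ) = det(Q).
det(C) = (1)·(20) = 20

20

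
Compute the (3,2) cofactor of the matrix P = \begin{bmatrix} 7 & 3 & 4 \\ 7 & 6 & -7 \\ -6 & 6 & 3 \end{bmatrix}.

The cofactor is 77.

Delete row 3 and column 2; the remaining 2×2 submatrix is [7 4; 7 -7].
Its determinant is 7·(-7) − 4·7 = -77.
The cofactor carries sign (−1)^(3+2) = −1, so C_{3,2} = −(-77) = 77.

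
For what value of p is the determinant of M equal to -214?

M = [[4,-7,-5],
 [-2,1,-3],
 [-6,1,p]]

8

Expanding along the column containing p, det(M) is linear in p: det(M) = (-10)·p + (-134).
Set (-10)·p + (-134) = -214  ⇒  (-10)·p = -80  ⇒  p = 8.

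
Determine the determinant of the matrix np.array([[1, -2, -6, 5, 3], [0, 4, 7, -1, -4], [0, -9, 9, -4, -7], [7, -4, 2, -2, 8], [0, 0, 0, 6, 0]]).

Expand along row 5 (it has 4 zeros):
  − (6) · M_54   where M_54 = det([1 -2 -6 3; 0 4 7 -4; 0 -9 9 -7; 7 -4 2 8]) = 1399
det = (-1)·(6)·(1399) = -8394

-8394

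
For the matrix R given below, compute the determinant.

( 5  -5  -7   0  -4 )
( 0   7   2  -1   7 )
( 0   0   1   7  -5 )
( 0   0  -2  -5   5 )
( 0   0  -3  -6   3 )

R is block upper-triangular with a 2×2 block and a 3×3 block on the diagonal, so its determinant equals the product of the determinants of the diagonal blocks.
det of the 2×2 block = 35
det of the 3×3 block = -33
det = (35)·(-33) = -1155

det(R) = -1155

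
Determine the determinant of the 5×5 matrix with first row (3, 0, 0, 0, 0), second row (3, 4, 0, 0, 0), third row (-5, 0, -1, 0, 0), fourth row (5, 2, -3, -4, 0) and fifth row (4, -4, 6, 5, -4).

-192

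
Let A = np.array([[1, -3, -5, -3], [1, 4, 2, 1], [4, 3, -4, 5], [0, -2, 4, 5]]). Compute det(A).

Expand along row 4 (it has 1 zero):
  + (-2) · M_42   where M_42 = det([1 -5 -3; 1 2 1; 4 -4 5]) = 55
  − (4) · M_43   where M_43 = det([1 -3 -3; 1 4 1; 4 3 5]) = 59
  + (5) · M_44   where M_44 = det([1 -3 -5; 1 4 2; 4 3 -4]) = 7
det = (+1)·(-2)·(55) + (-1)·(4)·(59) + (+1)·(5)·(7) = -311

det(A) = -311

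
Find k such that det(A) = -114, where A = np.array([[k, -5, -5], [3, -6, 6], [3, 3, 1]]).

k = -4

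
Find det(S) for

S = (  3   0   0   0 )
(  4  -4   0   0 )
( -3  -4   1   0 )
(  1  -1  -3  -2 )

24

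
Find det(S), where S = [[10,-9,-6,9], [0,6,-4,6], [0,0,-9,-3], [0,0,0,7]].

S is upper triangular, so det(S) is the product of the diagonal entries:
det = (10) · (6) · (-9) · (7) = -3780

det(S) = -3780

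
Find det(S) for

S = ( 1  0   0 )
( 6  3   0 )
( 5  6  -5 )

S is lower triangular, so det(S) is the product of the diagonal entries:
det = (1) · (3) · (-5) = -15

|S| = -15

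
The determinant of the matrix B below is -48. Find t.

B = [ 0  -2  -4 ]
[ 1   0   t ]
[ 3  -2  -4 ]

t = 8

Expanding along the row containing t, det(B) is linear in t: det(B) = (-6)·t + (0).
Set (-6)·t + (0) = -48  ⇒  (-6)·t = -48  ⇒  t = 8.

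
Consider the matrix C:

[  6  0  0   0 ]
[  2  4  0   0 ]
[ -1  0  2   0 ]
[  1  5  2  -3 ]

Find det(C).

C is lower triangular, so det(C) is the product of the diagonal entries:
det = (6) · (4) · (2) · (-3) = -144

det(C) = -144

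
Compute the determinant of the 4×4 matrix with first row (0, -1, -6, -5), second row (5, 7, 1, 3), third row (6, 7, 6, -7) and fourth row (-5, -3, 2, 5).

-1170

Expand along row 1 (it has 1 zero):
  − (-1) · M_12   where M_12 = det([5 1 3; 6 6 -7; -5 2 5]) = 351
  + (-6) · M_13   where M_13 = det([5 7 3; 6 7 -7; -5 -3 5]) = 156
  − (-5) · M_14   where M_14 = det([5 7 1; 6 7 6; -5 -3 2]) = -117
det = (-1)·(-1)·(351) + (+1)·(-6)·(156) + (-1)·(-5)·(-117) = -1170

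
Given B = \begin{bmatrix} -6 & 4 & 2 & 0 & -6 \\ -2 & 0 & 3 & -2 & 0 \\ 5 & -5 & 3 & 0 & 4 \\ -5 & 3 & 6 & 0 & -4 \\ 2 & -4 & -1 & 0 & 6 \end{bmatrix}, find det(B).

|B| = -568

Expand along column 4 (it has 4 zeros):
  + (-2) · M_24   where M_24 = det([-6 4 2 -6; 5 -5 3 4; -5 3 6 -4; 2 -4 -1 6]) = 284
det = (+1)·(-2)·(284) = -568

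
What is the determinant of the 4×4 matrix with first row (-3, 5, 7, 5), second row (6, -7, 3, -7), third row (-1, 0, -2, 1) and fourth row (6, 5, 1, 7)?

The determinant is -722.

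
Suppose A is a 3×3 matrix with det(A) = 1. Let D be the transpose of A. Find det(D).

1

det(Aᵀ) = det(A).
det(D) = (1)·(1) = 1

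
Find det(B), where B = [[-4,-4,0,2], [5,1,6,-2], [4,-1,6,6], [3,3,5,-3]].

|B| = -554

Expand along row 1 (it has 1 zero):
  + (-4) · M_11   where M_11 = det([1 6 -2; -1 6 6; 3 5 -3]) = 88
  − (-4) · M_12   where M_12 = det([5 6 -2; 4 6 6; 3 5 -3]) = -64
  − (2) · M_14   where M_14 = det([5 1 6; 4 -1 6; 3 3 5]) = -27
det = (+1)·(-4)·(88) + (-1)·(-4)·(-64) + (-1)·(2)·(-27) = -554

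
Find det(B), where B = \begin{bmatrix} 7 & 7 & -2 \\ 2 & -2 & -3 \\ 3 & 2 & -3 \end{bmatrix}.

det(B) = 43

Expand along column 1:
  + 7 · |-2 -3; 2 -3| = 7·(6 − (-6)) = 84
  − 2 · |7 -2; 2 -3| = −2·(-21 − (-4)) = 34
  + 3 · |7 -2; -2 -3| = 3·(-21 − 4) = -75
Sum: (84) + (34) + (-75) = 43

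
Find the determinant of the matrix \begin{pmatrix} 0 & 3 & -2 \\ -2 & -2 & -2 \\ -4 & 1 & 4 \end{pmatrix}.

68

Expand along row 1:
  − 3 · |-2 -2; -4 4| = −3·(-8 − 8) = 48
  + (-2) · |-2 -2; -4 1| = (-2)·(-2 − 8) = 20
Sum: (48) + (20) = 68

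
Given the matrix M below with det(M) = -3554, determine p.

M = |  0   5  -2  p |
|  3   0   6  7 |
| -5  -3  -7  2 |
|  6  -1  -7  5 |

p = -1

Expanding along the column containing p, det(M) is linear in p: det(M) = (-180)·p + (-3734).
Set (-180)·p + (-3734) = -3554  ⇒  (-180)·p = 180  ⇒  p = -1.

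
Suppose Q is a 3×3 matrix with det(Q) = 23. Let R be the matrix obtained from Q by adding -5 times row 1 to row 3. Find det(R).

Adding a multiple of one row to another leaves the determinant unchanged.
det(R) = (1)·(23) = 23

23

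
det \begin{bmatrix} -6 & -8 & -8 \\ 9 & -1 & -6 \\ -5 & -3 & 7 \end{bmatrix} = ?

The determinant is 670.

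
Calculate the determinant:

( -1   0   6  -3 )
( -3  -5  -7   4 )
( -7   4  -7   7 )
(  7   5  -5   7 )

The determinant is -1959.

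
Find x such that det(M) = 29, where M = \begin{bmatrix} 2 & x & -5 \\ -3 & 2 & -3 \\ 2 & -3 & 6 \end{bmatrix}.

x = 4

Expanding along the row containing x, det(M) is linear in x: det(M) = (12)·x + (-19).
Set (12)·x + (-19) = 29  ⇒  (12)·x = 48  ⇒  x = 4.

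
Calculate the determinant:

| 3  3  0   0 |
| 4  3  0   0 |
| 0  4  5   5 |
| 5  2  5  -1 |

The determinant is 90.

The matrix is block lower-triangular with a 2×2 block and a 2×2 block on the diagonal, so its determinant equals the product of the determinants of the diagonal blocks.
det of the 2×2 block = -3
det of the 2×2 block = -30
det = (-3)·(-30) = 90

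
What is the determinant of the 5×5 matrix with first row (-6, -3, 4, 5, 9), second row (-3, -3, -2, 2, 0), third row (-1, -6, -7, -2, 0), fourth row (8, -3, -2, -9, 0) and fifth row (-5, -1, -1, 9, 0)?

The determinant is 3960.

Expand along column 5 (it has 4 zeros):
  + (9) · M_15   where M_15 = det([-3 -3 -2 2; -1 -6 -7 -2; 8 -3 -2 -9; -5 -1 -1 9]) = 440
det = (+1)·(9)·(440) = 3960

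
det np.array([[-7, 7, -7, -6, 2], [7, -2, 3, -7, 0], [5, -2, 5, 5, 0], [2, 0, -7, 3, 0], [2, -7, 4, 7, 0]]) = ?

Expand along column 5 (it has 4 zeros):
  + (2) · M_15   where M_15 = det([7 -2 3 -7; 5 -2 5 5; 2 0 -7 3; 2 -7 4 7]) = -3810
det = (+1)·(2)·(-3810) = -7620

-7620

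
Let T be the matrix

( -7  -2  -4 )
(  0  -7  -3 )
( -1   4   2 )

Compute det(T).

36

Expand along row 2:
  + (-7) · |-7 -4; -1 2| = (-7)·(-14 − 4) = 126
  − (-3) · |-7 -2; -1 4| = −(-3)·(-28 − 2) = -90
Sum: (126) + (-90) = 36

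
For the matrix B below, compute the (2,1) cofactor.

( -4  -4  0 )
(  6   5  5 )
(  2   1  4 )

16

Delete row 2 and column 1; the remaining 2×2 submatrix is [-4 0; 1 4].
Its determinant is (-4)·4 − 0·1 = -16.
The cofactor carries sign (−1)^(2+1) = −1, so C_{2,1} = −(-16) = 16.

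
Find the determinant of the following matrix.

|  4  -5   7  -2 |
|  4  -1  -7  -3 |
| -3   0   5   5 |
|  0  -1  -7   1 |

Expand along row 3 (it has 1 zero):
  + (-3) · M_31   where M_31 = det([-5 7 -2; -1 -7 -3; -1 -7 1]) = 168
  + (5) · M_33   where M_33 = det([4 -5 -2; 4 -1 -3; 0 -1 1]) = 12
  − (5) · M_34   where M_34 = det([4 -5 7; 4 -1 -7; 0 -1 -7]) = -168
det = (+1)·(-3)·(168) + (+1)·(5)·(12) + (-1)·(5)·(-168) = 396

The determinant is 396.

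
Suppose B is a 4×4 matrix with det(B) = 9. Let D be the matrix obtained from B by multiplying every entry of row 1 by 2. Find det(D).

Scaling one row by 2 multiplies the determinant by 2.
det(D) = (2)·(9) = 18

18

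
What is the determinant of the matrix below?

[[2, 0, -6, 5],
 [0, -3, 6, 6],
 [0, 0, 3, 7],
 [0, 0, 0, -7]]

The matrix is upper triangular, so the determinant is the product of the diagonal entries:
det = (2) · (-3) · (3) · (-7) = 126

126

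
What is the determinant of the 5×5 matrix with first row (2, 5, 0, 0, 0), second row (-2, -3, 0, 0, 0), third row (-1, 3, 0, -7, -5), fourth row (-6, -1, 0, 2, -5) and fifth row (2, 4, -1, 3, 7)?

The matrix is block lower-triangular with a 2×2 block and a 3×3 block on the diagonal, so its determinant equals the product of the determinants of the diagonal blocks.
det of the 2×2 block = 4
det of the 3×3 block = -45
det = (4)·(-45) = -180

The determinant is -180.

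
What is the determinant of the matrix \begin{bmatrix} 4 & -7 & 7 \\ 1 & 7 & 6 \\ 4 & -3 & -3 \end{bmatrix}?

Expand along row 1:
  + 4 · |7 6; -3 -3| = 4·(-21 − (-18)) = -12
  − (-7) · |1 6; 4 -3| = −(-7)·(-3 − 24) = -189
  + 7 · |1 7; 4 -3| = 7·(-3 − 28) = -217
Sum: (-12) + (-189) + (-217) = -418

-418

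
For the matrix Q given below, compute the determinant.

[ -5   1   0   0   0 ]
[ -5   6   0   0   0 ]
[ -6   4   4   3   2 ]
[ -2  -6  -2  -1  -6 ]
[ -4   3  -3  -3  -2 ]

Q is block lower-triangular with a 2×2 block and a 3×3 block on the diagonal, so its determinant equals the product of the determinants of the diagonal blocks.
det of the 2×2 block = -25
det of the 3×3 block = -16
det = (-25)·(-16) = 400

400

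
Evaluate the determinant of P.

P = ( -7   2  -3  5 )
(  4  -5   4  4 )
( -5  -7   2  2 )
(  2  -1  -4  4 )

-2392

Expand along row 1:
  + (-7) · M_11   where M_11 = det([-5 4 4; -7 2 2; -1 -4 4]) = 144
  − (2) · M_12   where M_12 = det([4 4 4; -5 2 2; 2 -4 4]) = 224
  + (-3) · M_13   where M_13 = det([4 -5 4; -5 -7 2; 2 -1 4]) = -148
  − (5) · M_14   where M_14 = det([4 -5 4; -5 -7 2; 2 -1 -4]) = 276
det = (+1)·(-7)·(144) + (-1)·(2)·(224) + (+1)·(-3)·(-148) + (-1)·(5)·(276) = -2392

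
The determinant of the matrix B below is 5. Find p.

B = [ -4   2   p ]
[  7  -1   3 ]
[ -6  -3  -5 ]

-1

Expanding along the column containing p, det(B) is linear in p: det(B) = (-27)·p + (-22).
Set (-27)·p + (-22) = 5  ⇒  (-27)·p = 27  ⇒  p = -1.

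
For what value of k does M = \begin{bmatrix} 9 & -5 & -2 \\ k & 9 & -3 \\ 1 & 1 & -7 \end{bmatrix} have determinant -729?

6

Expanding along the row containing k, det(M) is linear in k: det(M) = (-37)·k + (-507).
Set (-37)·k + (-507) = -729  ⇒  (-37)·k = -222  ⇒  k = 6.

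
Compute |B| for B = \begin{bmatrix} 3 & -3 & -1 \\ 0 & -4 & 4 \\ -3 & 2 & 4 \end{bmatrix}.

det(B) = -24

Expand along row 2:
  + (-4) · |3 -1; -3 4| = (-4)·(12 − 3) = -36
  − 4 · |3 -3; -3 2| = −4·(6 − 9) = 12
Sum: (-36) + (12) = -24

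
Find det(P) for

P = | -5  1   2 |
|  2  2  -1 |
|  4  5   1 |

det(P) = -37

Expand along row 1:
  + (-5) · |2 -1; 5 1| = (-5)·(2 − (-5)) = -35
  − 1 · |2 -1; 4 1| = −1·(2 − (-4)) = -6
  + 2 · |2 2; 4 5| = 2·(10 − 8) = 4
Sum: (-35) + (-6) + (4) = -37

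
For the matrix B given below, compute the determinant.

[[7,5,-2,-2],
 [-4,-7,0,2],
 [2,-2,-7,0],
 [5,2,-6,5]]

|B| = 987

Expand along row 2 (it has 1 zero):
  − (-4) · M_21   where M_21 = det([5 -2 -2; -2 -7 0; 2 -6 5]) = -247
  + (-7) · M_22   where M_22 = det([7 -2 -2; 2 -7 0; 5 -6 5]) = -271
  + (2) · M_24   where M_24 = det([7 5 -2; 2 -2 -7; 5 2 -6]) = 39
det = (-1)·(-4)·(-247) + (+1)·(-7)·(-271) + (+1)·(2)·(39) = 987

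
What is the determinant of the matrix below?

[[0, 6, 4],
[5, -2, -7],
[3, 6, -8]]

Expand along row 1:
  − 6 · |5 -7; 3 -8| = −6·(-40 − (-21)) = 114
  + 4 · |5 -2; 3 6| = 4·(30 − (-6)) = 144
Sum: (114) + (144) = 258

258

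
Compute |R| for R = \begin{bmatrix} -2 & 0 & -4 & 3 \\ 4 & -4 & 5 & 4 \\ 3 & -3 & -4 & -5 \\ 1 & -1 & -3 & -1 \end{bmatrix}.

Expand along row 1 (it has 1 zero):
  + (-2) · M_11   where M_11 = det([-4 5 4; -3 -4 -5; -1 -3 -1]) = 74
  + (-4) · M_13   where M_13 = det([4 -4 4; 3 -3 -5; 1 -1 -1]) = 0
  − (3) · M_14   where M_14 = det([4 -4 5; 3 -3 -4; 1 -1 -3]) = 0
det = (+1)·(-2)·(74) + (+1)·(-4)·(0) + (-1)·(3)·(0) = -148

det(R) = -148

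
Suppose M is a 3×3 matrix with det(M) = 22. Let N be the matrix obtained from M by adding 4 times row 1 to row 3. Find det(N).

det(N) = 22

Adding a multiple of one row to another leaves the determinant unchanged.
det(N) = (1)·(22) = 22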